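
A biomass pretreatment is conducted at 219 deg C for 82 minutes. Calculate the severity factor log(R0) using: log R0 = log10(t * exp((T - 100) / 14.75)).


logR0 = log10(t * exp((T - 100) / 14.75))
= log10(82 * exp((219 - 100) / 14.75))
= 5.4176

5.4176


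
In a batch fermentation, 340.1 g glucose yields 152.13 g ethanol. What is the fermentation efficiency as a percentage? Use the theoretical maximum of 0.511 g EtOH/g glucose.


Fermentation efficiency = (actual / (0.511 * glucose)) * 100
= (152.13 / (0.511 * 340.1)) * 100
= 87.5361%

87.5361%


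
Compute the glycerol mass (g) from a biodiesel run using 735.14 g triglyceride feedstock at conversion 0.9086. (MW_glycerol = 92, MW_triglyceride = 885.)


glycerol = oil * conv * (92/885)
= 735.14 * 0.9086 * 92 / 885
= 69.4364 g

69.4364 g


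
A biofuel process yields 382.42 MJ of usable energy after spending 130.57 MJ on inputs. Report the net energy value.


NEV = E_out - E_in
= 382.42 - 130.57
= 251.8500 MJ

251.8500 MJ


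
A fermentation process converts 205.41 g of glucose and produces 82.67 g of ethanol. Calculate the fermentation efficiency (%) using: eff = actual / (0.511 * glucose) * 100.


Fermentation efficiency = (actual / (0.511 * glucose)) * 100
= (82.67 / (0.511 * 205.41)) * 100
= 78.7600%

78.7600%


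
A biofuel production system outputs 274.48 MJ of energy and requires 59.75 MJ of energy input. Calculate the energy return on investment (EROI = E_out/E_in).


EROI = E_out / E_in
= 274.48 / 59.75
= 4.5938

4.5938


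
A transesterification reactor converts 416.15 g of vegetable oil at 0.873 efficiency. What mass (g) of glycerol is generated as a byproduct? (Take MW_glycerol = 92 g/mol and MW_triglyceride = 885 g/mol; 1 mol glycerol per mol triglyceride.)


glycerol = oil * conv * (92/885)
= 416.15 * 0.873 * 92 / 885
= 37.7667 g

37.7667 g


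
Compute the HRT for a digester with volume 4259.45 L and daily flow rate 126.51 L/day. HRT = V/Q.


HRT = V / Q
= 4259.45 / 126.51
= 33.6689 days

33.6689 days


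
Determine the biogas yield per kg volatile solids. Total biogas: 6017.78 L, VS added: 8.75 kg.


Y = V / VS
= 6017.78 / 8.75
= 687.7463 L/kg VS

687.7463 L/kg VS


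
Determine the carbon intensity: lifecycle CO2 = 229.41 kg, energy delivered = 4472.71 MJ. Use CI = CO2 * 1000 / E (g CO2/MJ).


CI = CO2 * 1000 / E
= 229.41 * 1000 / 4472.71
= 51.2911 g CO2/MJ

51.2911 g CO2/MJ


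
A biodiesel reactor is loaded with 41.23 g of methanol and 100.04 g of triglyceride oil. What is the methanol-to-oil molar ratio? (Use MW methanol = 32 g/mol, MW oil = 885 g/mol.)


Molar ratio = n_MeOH / n_oil = (MeOH/32) / (oil/885) = (MeOH * 885) / (32 * oil)
= (41.23 * 885) / (32 * 100.04)
= 11.3981

11.3981


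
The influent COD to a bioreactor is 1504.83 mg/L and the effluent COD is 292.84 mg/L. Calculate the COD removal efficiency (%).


eta = (COD_in - COD_out) / COD_in * 100
= (1504.83 - 292.84) / 1504.83 * 100
= 80.5400%

80.5400%


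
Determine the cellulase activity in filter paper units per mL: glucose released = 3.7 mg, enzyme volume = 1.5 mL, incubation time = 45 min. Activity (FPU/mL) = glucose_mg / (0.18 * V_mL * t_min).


Activity = glucose_mg / (0.18 mg/umol * V_mL * t_min)
= 3.7 / (0.18 * 1.5 * 45)
= 0.3045 FPU/mL

0.3045 FPU/mL


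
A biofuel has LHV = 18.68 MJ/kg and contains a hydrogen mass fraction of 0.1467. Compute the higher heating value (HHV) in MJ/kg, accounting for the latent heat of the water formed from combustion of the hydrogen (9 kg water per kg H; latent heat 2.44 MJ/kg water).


HHV = LHV + H_frac * 9 * 2.44
= 18.68 + 0.1467 * 9 * 2.44
= 21.9015 MJ/kg

21.9015 MJ/kg


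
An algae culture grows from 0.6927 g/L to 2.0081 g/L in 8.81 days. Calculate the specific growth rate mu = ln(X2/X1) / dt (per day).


mu = ln(X2/X1) / dt
= ln(2.0081/0.6927) / 8.81
= 0.1208 per day

0.1208 per day


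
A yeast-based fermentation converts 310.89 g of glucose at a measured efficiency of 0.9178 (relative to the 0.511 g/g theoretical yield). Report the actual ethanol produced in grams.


Actual ethanol: m = 0.511 * 310.89 * 0.9178
m = 145.8061 g

145.8061 g


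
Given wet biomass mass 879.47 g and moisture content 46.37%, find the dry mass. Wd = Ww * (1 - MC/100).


Wd = Ww * (1 - MC/100)
= 879.47 * (1 - 46.37/100)
= 471.6598 g

471.6598 g


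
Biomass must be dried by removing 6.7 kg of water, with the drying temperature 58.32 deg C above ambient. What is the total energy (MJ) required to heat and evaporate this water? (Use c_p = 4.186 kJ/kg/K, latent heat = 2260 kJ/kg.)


E = m_water * (4.186 * dT + 2260) / 1000
= 6.7 * (4.186 * 58.32 + 2260) / 1000
= 16.7777 MJ

16.7777 MJ


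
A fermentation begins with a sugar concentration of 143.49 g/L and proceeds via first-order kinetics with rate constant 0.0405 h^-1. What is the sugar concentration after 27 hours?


S = S0 * exp(-k * t)
S = 143.49 * exp(-0.0405 * 27)
S = 48.0751 g/L

48.0751 g/L


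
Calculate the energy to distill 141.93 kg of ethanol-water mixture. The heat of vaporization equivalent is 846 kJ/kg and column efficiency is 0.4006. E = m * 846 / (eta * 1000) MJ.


E = m * 846 / (eta * 1000)
= 141.93 * 846 / (0.4006 * 1000)
= 299.7324 MJ

299.7324 MJ


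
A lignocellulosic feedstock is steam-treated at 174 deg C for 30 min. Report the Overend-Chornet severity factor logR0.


logR0 = log10(t * exp((T - 100) / 14.75))
= log10(30 * exp((174 - 100) / 14.75))
= 3.6560

3.6560


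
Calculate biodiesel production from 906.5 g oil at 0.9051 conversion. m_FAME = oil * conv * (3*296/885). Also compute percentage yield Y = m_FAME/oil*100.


m_FAME = oil * conv * (3 * 296 / 885) = oil * conv * (888/885)
= 906.5 * 0.9051 * 888 / 885
= 823.2544 g
Y = m_FAME / oil * 100 = conv * (888/885) * 100
= 0.9051 * 888 / 885 * 100
= 90.82%

823.2544 g FAME; Y = 90.82%


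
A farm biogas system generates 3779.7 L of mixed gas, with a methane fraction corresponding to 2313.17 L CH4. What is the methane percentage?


CH4% = V_CH4 / V_total * 100
= 2313.17 / 3779.7 * 100
= 61.1998%

61.1998%


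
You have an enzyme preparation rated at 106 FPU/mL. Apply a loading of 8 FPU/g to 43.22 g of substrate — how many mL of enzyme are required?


V = dosage * m_sub / activity
V = 8 * 43.22 / 106
V = 3.2619 mL

3.2619 mL


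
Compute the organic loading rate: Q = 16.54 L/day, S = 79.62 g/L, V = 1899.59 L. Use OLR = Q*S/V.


OLR = Q * S / V
= 16.54 * 79.62 / 1899.59
= 0.6933 g/L/day

0.6933 g/L/day


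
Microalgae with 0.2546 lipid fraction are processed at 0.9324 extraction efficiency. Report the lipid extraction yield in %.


Y = lipid_content * extraction_eff * 100
= 0.2546 * 0.9324 * 100
= 23.7389%

23.7389%


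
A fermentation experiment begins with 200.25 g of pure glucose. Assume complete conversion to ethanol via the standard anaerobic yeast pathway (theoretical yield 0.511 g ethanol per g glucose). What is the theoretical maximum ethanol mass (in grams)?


Theoretical ethanol yield: m_EtOH = 0.511 * m_glucose
m_EtOH = 0.511 * 200.25 = 102.3278 g

102.3278 g


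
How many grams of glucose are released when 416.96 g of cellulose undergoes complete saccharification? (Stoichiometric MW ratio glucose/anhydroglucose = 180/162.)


glucose = cellulose * 180/162
= 416.96 * 180/162
= 463.2889 g

463.2889 g


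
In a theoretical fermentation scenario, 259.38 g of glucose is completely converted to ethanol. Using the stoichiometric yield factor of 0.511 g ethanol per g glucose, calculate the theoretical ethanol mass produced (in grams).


Theoretical ethanol yield: m_EtOH = 0.511 * m_glucose
m_EtOH = 0.511 * 259.38 = 132.5432 g

132.5432 g


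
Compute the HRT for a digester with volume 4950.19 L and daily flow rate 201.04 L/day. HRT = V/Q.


HRT = V / Q
= 4950.19 / 201.04
= 24.6229 days

24.6229 days


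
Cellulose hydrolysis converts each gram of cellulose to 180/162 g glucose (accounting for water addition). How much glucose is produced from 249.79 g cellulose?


glucose = cellulose * 180/162
= 249.79 * 180/162
= 277.5444 g

277.5444 g


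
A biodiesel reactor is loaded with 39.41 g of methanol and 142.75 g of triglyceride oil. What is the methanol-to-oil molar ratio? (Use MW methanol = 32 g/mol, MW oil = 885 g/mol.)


Molar ratio = n_MeOH / n_oil = (MeOH/32) / (oil/885) = (MeOH * 885) / (32 * oil)
= (39.41 * 885) / (32 * 142.75)
= 7.6353

7.6353


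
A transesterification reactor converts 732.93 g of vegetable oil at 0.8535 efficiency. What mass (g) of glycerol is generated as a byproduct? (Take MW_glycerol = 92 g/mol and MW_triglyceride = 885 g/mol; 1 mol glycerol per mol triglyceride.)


glycerol = oil * conv * (92/885)
= 732.93 * 0.8535 * 92 / 885
= 65.0295 g

65.0295 g


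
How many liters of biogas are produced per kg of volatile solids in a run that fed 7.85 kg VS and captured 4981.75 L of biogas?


Y = V / VS
= 4981.75 / 7.85
= 634.6178 L/kg VS

634.6178 L/kg VS


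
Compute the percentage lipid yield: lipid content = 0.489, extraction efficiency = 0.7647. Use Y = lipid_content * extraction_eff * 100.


Y = lipid_content * extraction_eff * 100
= 0.489 * 0.7647 * 100
= 37.3938%

37.3938%


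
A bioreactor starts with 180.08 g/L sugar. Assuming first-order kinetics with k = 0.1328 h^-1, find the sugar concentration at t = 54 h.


S = S0 * exp(-k * t)
S = 180.08 * exp(-0.1328 * 54)
S = 0.1384 g/L

0.1384 g/L


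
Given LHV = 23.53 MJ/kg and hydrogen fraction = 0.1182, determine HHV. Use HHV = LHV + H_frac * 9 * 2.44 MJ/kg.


HHV = LHV + H_frac * 9 * 2.44
= 23.53 + 0.1182 * 9 * 2.44
= 26.1257 MJ/kg

26.1257 MJ/kg


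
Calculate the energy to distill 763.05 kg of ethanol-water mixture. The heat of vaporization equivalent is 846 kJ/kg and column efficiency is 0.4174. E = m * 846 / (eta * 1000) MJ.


E = m * 846 / (eta * 1000)
= 763.05 * 846 / (0.4174 * 1000)
= 1546.5747 MJ

1546.5747 MJ


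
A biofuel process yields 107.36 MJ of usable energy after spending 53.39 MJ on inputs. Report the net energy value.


NEV = E_out - E_in
= 107.36 - 53.39
= 53.9700 MJ

53.9700 MJ


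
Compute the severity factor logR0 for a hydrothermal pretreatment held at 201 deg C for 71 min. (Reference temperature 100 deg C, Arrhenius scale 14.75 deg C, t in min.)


logR0 = log10(t * exp((T - 100) / 14.75))
= log10(71 * exp((201 - 100) / 14.75))
= 4.8251

4.8251


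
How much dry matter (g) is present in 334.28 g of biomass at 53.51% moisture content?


Wd = Ww * (1 - MC/100)
= 334.28 * (1 - 53.51/100)
= 155.4068 g

155.4068 g


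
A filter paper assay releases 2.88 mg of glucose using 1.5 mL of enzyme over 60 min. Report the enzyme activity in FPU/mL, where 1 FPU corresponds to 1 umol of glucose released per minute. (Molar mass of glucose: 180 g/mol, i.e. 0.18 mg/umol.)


Activity = glucose_mg / (0.18 mg/umol * V_mL * t_min)
= 2.88 / (0.18 * 1.5 * 60)
= 0.1778 FPU/mL

0.1778 FPU/mL


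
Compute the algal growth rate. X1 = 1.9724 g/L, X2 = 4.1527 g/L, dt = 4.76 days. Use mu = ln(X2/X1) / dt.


mu = ln(X2/X1) / dt
= ln(4.1527/1.9724) / 4.76
= 0.1564 per day

0.1564 per day


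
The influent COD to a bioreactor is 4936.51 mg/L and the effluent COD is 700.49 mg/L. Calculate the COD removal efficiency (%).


eta = (COD_in - COD_out) / COD_in * 100
= (4936.51 - 700.49) / 4936.51 * 100
= 85.8100%

85.8100%


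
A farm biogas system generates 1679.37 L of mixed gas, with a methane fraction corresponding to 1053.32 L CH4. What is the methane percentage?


CH4% = V_CH4 / V_total * 100
= 1053.32 / 1679.37 * 100
= 62.7211%

62.7211%


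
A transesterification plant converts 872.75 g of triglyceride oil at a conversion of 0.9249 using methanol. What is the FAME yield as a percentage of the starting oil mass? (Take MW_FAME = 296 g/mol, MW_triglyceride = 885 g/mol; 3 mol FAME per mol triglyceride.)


m_FAME = oil * conv * (3 * 296 / 885) = oil * conv * (888/885)
= 872.75 * 0.9249 * 888 / 885
= 809.9428 g
Y = m_FAME / oil * 100 = conv * (888/885) * 100
= 0.9249 * 888 / 885 * 100
= 92.80%

92.80%


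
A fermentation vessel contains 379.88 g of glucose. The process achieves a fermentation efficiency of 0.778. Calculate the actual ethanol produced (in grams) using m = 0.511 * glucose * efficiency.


Actual ethanol: m = 0.511 * 379.88 * 0.778
m = 151.0243 g

151.0243 g


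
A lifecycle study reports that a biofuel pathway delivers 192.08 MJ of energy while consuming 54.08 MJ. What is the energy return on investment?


EROI = E_out / E_in
= 192.08 / 54.08
= 3.5518

3.5518


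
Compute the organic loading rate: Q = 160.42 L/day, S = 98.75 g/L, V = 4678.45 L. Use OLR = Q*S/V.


OLR = Q * S / V
= 160.42 * 98.75 / 4678.45
= 3.3861 g/L/day

3.3861 g/L/day


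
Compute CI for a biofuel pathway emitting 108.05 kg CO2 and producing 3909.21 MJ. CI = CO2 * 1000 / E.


CI = CO2 * 1000 / E
= 108.05 * 1000 / 3909.21
= 27.6399 g CO2/MJ

27.6399 g CO2/MJ


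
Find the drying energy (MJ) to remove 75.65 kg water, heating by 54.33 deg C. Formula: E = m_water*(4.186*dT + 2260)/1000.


E = m_water * (4.186 * dT + 2260) / 1000
= 75.65 * (4.186 * 54.33 + 2260) / 1000
= 188.1737 MJ

188.1737 MJ


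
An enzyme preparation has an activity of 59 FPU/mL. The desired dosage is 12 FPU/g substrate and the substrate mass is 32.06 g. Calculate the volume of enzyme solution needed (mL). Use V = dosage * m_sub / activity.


V = dosage * m_sub / activity
V = 12 * 32.06 / 59
V = 6.5207 mL

6.5207 mL


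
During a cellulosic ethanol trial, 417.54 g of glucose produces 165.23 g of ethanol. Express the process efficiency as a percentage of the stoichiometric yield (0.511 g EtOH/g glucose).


Fermentation efficiency = (actual / (0.511 * glucose)) * 100
= (165.23 / (0.511 * 417.54)) * 100
= 77.4408%

77.4408%


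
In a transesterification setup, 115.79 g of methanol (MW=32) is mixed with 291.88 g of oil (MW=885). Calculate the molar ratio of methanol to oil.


Molar ratio = n_MeOH / n_oil = (MeOH/32) / (oil/885) = (MeOH * 885) / (32 * oil)
= (115.79 * 885) / (32 * 291.88)
= 10.9713

10.9713


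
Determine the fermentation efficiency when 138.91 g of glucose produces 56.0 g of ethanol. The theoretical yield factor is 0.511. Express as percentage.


Fermentation efficiency = (actual / (0.511 * glucose)) * 100
= (56.0 / (0.511 * 138.91)) * 100
= 78.8921%

78.8921%


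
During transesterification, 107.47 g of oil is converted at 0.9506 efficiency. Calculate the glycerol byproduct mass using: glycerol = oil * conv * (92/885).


glycerol = oil * conv * (92/885)
= 107.47 * 0.9506 * 92 / 885
= 10.6201 g

10.6201 g


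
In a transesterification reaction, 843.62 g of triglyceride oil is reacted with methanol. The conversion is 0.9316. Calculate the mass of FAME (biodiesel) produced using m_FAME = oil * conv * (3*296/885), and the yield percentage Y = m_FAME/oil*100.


m_FAME = oil * conv * (3 * 296 / 885) = oil * conv * (888/885)
= 843.62 * 0.9316 * 888 / 885
= 788.5805 g
Y = m_FAME / oil * 100 = conv * (888/885) * 100
= 0.9316 * 888 / 885 * 100
= 93.48%

788.5805 g FAME; Y = 93.48%


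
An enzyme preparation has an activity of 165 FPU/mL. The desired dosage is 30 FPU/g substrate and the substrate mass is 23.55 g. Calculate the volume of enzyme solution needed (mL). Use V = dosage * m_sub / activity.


V = dosage * m_sub / activity
V = 30 * 23.55 / 165
V = 4.2818 mL

4.2818 mL


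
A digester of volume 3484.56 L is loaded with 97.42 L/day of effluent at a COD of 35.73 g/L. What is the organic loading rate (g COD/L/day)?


OLR = Q * S / V
= 97.42 * 35.73 / 3484.56
= 0.9989 g/L/day

0.9989 g/L/day


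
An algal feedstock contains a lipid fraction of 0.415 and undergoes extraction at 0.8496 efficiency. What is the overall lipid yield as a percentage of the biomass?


Y = lipid_content * extraction_eff * 100
= 0.415 * 0.8496 * 100
= 35.2584%

35.2584%


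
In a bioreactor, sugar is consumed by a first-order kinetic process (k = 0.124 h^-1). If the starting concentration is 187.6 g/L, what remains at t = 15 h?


S = S0 * exp(-k * t)
S = 187.6 * exp(-0.124 * 15)
S = 29.2042 g/L

29.2042 g/L


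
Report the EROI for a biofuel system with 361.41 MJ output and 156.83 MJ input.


EROI = E_out / E_in
= 361.41 / 156.83
= 2.3045

2.3045


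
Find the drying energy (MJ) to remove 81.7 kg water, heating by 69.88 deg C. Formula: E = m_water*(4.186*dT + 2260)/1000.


E = m_water * (4.186 * dT + 2260) / 1000
= 81.7 * (4.186 * 69.88 + 2260) / 1000
= 208.5407 MJ

208.5407 MJ


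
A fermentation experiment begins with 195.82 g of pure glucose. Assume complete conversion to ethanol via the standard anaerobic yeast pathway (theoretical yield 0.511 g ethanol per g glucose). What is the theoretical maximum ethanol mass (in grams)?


Theoretical ethanol yield: m_EtOH = 0.511 * m_glucose
m_EtOH = 0.511 * 195.82 = 100.0640 g

100.0640 g


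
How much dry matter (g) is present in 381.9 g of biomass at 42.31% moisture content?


Wd = Ww * (1 - MC/100)
= 381.9 * (1 - 42.31/100)
= 220.3181 g

220.3181 g


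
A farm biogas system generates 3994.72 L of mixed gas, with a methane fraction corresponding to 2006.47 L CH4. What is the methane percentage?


CH4% = V_CH4 / V_total * 100
= 2006.47 / 3994.72 * 100
= 50.2281%

50.2281%


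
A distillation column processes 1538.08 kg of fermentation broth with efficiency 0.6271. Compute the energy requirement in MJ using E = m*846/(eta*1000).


E = m * 846 / (eta * 1000)
= 1538.08 * 846 / (0.6271 * 1000)
= 2074.9732 MJ

2074.9732 MJ


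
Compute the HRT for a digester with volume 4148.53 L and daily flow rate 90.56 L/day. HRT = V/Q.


HRT = V / Q
= 4148.53 / 90.56
= 45.8097 days

45.8097 days


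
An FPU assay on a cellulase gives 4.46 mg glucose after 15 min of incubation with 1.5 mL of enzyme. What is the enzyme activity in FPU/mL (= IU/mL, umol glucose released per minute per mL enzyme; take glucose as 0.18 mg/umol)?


Activity = glucose_mg / (0.18 mg/umol * V_mL * t_min)
= 4.46 / (0.18 * 1.5 * 15)
= 1.1012 FPU/mL

1.1012 FPU/mL


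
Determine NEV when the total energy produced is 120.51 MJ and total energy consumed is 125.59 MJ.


NEV = E_out - E_in
= 120.51 - 125.59
= -5.0800 MJ

-5.0800 MJ


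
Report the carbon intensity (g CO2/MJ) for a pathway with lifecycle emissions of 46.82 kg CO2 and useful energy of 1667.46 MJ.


CI = CO2 * 1000 / E
= 46.82 * 1000 / 1667.46
= 28.0786 g CO2/MJ

28.0786 g CO2/MJ


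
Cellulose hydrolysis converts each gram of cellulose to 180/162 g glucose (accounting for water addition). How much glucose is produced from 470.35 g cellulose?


glucose = cellulose * 180/162
= 470.35 * 180/162
= 522.6111 g

522.6111 g


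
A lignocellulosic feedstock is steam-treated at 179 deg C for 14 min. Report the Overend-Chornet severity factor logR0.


logR0 = log10(t * exp((T - 100) / 14.75))
= log10(14 * exp((179 - 100) / 14.75))
= 3.4722

3.4722


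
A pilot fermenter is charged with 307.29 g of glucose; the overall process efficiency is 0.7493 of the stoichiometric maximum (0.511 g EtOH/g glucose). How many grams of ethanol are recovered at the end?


Actual ethanol: m = 0.511 * 307.29 * 0.7493
m = 117.6590 g

117.6590 g


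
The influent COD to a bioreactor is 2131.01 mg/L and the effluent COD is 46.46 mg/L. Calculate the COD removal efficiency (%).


eta = (COD_in - COD_out) / COD_in * 100
= (2131.01 - 46.46) / 2131.01 * 100
= 97.8198%

97.8198%


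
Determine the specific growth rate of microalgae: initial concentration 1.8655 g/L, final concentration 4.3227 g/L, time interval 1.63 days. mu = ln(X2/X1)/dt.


mu = ln(X2/X1) / dt
= ln(4.3227/1.8655) / 1.63
= 0.5156 per day

0.5156 per day


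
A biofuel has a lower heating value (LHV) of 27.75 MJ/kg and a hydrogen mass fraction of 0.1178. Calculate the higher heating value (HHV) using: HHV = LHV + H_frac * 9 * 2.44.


HHV = LHV + H_frac * 9 * 2.44
= 27.75 + 0.1178 * 9 * 2.44
= 30.3369 MJ/kg

30.3369 MJ/kg


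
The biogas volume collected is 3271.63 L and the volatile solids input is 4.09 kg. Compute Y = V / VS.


Y = V / VS
= 3271.63 / 4.09
= 799.9095 L/kg VS

799.9095 L/kg VS


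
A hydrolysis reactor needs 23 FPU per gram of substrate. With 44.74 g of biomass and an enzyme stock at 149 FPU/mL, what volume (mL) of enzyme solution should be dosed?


V = dosage * m_sub / activity
V = 23 * 44.74 / 149
V = 6.9062 mL

6.9062 mL


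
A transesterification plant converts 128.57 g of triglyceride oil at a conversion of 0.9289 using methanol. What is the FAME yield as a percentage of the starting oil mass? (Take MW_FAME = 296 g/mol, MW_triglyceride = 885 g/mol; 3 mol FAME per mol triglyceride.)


m_FAME = oil * conv * (3 * 296 / 885) = oil * conv * (888/885)
= 128.57 * 0.9289 * 888 / 885
= 119.8335 g
Y = m_FAME / oil * 100 = conv * (888/885) * 100
= 0.9289 * 888 / 885 * 100
= 93.20%

93.20%


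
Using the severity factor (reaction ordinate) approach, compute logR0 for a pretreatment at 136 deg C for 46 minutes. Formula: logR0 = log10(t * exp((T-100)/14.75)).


logR0 = log10(t * exp((T - 100) / 14.75))
= log10(46 * exp((136 - 100) / 14.75))
= 2.7227

2.7227


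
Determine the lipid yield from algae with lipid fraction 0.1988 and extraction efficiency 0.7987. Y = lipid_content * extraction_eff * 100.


Y = lipid_content * extraction_eff * 100
= 0.1988 * 0.7987 * 100
= 15.8782%

15.8782%


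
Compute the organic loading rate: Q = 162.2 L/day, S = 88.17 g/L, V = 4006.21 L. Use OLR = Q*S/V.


OLR = Q * S / V
= 162.2 * 88.17 / 4006.21
= 3.5698 g/L/day

3.5698 g/L/day


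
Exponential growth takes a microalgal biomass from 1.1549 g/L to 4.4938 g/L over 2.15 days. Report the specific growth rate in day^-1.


mu = ln(X2/X1) / dt
= ln(4.4938/1.1549) / 2.15
= 0.6319 per day

0.6319 per day


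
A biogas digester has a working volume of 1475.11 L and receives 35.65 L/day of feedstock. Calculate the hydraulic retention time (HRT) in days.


HRT = V / Q
= 1475.11 / 35.65
= 41.3776 days

41.3776 days


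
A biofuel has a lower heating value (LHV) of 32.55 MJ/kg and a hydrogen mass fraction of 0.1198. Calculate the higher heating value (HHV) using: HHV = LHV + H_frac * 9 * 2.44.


HHV = LHV + H_frac * 9 * 2.44
= 32.55 + 0.1198 * 9 * 2.44
= 35.1808 MJ/kg

35.1808 MJ/kg


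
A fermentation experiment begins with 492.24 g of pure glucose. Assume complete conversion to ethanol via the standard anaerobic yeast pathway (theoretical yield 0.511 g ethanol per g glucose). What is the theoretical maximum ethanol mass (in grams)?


Theoretical ethanol yield: m_EtOH = 0.511 * m_glucose
m_EtOH = 0.511 * 492.24 = 251.5346 g

251.5346 g


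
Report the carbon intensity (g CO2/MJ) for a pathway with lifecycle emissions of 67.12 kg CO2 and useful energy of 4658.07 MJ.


CI = CO2 * 1000 / E
= 67.12 * 1000 / 4658.07
= 14.4094 g CO2/MJ

14.4094 g CO2/MJ


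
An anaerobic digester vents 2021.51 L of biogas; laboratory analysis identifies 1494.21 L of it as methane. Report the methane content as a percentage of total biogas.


CH4% = V_CH4 / V_total * 100
= 1494.21 / 2021.51 * 100
= 73.9155%

73.9155%


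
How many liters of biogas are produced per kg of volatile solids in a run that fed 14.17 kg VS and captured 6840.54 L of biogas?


Y = V / VS
= 6840.54 / 14.17
= 482.7481 L/kg VS

482.7481 L/kg VS


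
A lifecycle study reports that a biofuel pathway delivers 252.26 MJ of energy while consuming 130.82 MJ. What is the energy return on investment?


EROI = E_out / E_in
= 252.26 / 130.82
= 1.9283

1.9283


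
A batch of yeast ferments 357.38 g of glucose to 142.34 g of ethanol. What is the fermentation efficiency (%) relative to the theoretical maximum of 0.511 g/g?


Fermentation efficiency = (actual / (0.511 * glucose)) * 100
= (142.34 / (0.511 * 357.38)) * 100
= 77.9428%

77.9428%


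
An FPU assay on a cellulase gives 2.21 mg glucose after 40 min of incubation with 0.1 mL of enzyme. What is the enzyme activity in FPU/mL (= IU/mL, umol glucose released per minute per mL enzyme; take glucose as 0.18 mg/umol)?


Activity = glucose_mg / (0.18 mg/umol * V_mL * t_min)
= 2.21 / (0.18 * 0.1 * 40)
= 3.0694 FPU/mL

3.0694 FPU/mL


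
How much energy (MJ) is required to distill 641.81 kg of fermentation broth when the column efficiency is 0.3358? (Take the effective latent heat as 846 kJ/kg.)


E = m * 846 / (eta * 1000)
= 641.81 * 846 / (0.3358 * 1000)
= 1616.9484 MJ

1616.9484 MJ


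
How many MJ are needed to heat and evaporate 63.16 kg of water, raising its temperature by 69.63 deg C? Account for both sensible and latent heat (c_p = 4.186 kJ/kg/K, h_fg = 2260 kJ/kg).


E = m_water * (4.186 * dT + 2260) / 1000
= 63.16 * (4.186 * 69.63 + 2260) / 1000
= 161.1509 MJ

161.1509 MJ


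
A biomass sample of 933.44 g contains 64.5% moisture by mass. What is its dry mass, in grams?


Wd = Ww * (1 - MC/100)
= 933.44 * (1 - 64.5/100)
= 331.3712 g

331.3712 g


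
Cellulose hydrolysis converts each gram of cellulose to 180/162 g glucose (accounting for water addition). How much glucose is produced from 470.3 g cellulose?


glucose = cellulose * 180/162
= 470.3 * 180/162
= 522.5556 g

522.5556 g


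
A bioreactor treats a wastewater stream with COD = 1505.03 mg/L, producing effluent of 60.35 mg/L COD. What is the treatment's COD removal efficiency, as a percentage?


eta = (COD_in - COD_out) / COD_in * 100
= (1505.03 - 60.35) / 1505.03 * 100
= 95.9901%

95.9901%


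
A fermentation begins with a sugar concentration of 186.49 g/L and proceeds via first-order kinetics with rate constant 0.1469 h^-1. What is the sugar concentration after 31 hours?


S = S0 * exp(-k * t)
S = 186.49 * exp(-0.1469 * 31)
S = 1.9630 g/L

1.9630 g/L


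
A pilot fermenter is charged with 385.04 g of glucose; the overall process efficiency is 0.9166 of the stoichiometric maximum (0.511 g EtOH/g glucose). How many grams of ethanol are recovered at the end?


Actual ethanol: m = 0.511 * 385.04 * 0.9166
m = 180.3460 g

180.3460 g


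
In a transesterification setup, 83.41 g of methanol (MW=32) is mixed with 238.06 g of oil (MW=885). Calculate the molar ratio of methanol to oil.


Molar ratio = n_MeOH / n_oil = (MeOH/32) / (oil/885) = (MeOH * 885) / (32 * oil)
= (83.41 * 885) / (32 * 238.06)
= 9.6900

9.6900


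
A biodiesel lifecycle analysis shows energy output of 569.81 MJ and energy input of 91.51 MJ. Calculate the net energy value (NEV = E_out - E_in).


NEV = E_out - E_in
= 569.81 - 91.51
= 478.3000 MJ

478.3000 MJ


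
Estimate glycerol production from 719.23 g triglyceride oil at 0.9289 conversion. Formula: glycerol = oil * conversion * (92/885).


glycerol = oil * conv * (92/885)
= 719.23 * 0.9289 * 92 / 885
= 69.4514 g

69.4514 g


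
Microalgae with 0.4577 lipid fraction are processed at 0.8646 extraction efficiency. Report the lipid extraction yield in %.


Y = lipid_content * extraction_eff * 100
= 0.4577 * 0.8646 * 100
= 39.5727%

39.5727%


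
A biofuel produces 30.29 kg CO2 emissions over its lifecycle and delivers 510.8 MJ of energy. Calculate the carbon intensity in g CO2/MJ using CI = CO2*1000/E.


CI = CO2 * 1000 / E
= 30.29 * 1000 / 510.8
= 59.2991 g CO2/MJ

59.2991 g CO2/MJ


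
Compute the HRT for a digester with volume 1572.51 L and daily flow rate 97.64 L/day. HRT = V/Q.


HRT = V / Q
= 1572.51 / 97.64
= 16.1052 days

16.1052 days


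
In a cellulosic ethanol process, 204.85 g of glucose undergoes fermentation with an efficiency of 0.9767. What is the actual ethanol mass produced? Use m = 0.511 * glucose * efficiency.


Actual ethanol: m = 0.511 * 204.85 * 0.9767
m = 102.2393 g

102.2393 g


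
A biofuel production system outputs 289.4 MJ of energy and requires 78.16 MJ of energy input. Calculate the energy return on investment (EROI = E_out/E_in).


EROI = E_out / E_in
= 289.4 / 78.16
= 3.7027

3.7027


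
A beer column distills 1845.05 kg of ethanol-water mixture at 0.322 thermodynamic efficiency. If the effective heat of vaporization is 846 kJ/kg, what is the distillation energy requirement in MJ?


E = m * 846 / (eta * 1000)
= 1845.05 * 846 / (0.322 * 1000)
= 4847.5537 MJ

4847.5537 MJ


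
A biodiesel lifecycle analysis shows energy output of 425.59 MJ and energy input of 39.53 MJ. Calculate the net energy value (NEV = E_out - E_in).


NEV = E_out - E_in
= 425.59 - 39.53
= 386.0600 MJ

386.0600 MJ


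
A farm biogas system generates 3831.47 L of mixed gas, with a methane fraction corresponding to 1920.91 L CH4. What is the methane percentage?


CH4% = V_CH4 / V_total * 100
= 1920.91 / 3831.47 * 100
= 50.1351%

50.1351%


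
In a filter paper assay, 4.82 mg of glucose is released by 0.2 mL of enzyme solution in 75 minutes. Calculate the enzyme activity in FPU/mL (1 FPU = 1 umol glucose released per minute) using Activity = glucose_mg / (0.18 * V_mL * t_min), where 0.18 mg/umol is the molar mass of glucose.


Activity = glucose_mg / (0.18 mg/umol * V_mL * t_min)
= 4.82 / (0.18 * 0.2 * 75)
= 1.7852 FPU/mL

1.7852 FPU/mL


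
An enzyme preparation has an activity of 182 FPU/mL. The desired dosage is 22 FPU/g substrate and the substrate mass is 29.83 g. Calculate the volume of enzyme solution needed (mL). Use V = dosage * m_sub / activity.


V = dosage * m_sub / activity
V = 22 * 29.83 / 182
V = 3.6058 mL

3.6058 mL


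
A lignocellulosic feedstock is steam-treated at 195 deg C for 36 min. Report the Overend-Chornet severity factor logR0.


logR0 = log10(t * exp((T - 100) / 14.75))
= log10(36 * exp((195 - 100) / 14.75))
= 4.3535

4.3535


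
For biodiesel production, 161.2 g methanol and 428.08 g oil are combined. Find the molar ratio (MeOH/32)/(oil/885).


Molar ratio = n_MeOH / n_oil = (MeOH/32) / (oil/885) = (MeOH * 885) / (32 * oil)
= (161.2 * 885) / (32 * 428.08)
= 10.4144

10.4144


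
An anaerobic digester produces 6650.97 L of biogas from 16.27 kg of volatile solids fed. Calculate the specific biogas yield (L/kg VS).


Y = V / VS
= 6650.97 / 16.27
= 408.7873 L/kg VS

408.7873 L/kg VS


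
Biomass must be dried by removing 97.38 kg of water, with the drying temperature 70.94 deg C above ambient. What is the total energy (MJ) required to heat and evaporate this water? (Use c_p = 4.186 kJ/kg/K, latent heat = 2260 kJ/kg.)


E = m_water * (4.186 * dT + 2260) / 1000
= 97.38 * (4.186 * 70.94 + 2260) / 1000
= 248.9963 MJ

248.9963 MJ


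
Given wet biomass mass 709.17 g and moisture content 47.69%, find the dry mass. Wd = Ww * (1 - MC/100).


Wd = Ww * (1 - MC/100)
= 709.17 * (1 - 47.69/100)
= 370.9668 g

370.9668 g


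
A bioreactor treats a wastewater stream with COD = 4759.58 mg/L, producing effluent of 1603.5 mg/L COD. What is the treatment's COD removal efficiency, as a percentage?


eta = (COD_in - COD_out) / COD_in * 100
= (4759.58 - 1603.5) / 4759.58 * 100
= 66.3101%

66.3101%


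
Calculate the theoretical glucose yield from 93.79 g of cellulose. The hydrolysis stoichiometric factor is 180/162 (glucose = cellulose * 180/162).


glucose = cellulose * 180/162
= 93.79 * 180/162
= 104.2111 g

104.2111 g


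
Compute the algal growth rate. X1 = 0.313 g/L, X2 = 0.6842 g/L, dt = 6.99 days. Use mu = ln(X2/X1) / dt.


mu = ln(X2/X1) / dt
= ln(0.6842/0.313) / 6.99
= 0.1119 per day

0.1119 per day


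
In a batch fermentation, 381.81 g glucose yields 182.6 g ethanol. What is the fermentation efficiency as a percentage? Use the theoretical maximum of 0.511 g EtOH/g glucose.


Fermentation efficiency = (actual / (0.511 * glucose)) * 100
= (182.6 / (0.511 * 381.81)) * 100
= 93.5907%

93.5907%


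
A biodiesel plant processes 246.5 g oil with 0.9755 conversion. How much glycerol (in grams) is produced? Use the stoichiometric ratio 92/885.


glycerol = oil * conv * (92/885)
= 246.5 * 0.9755 * 92 / 885
= 24.9970 g

24.9970 g


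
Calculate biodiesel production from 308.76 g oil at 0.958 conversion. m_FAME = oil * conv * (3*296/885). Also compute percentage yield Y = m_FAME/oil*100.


m_FAME = oil * conv * (3 * 296 / 885) = oil * conv * (888/885)
= 308.76 * 0.958 * 888 / 885
= 296.7948 g
Y = m_FAME / oil * 100 = conv * (888/885) * 100
= 0.958 * 888 / 885 * 100
= 96.12%

296.7948 g FAME; Y = 96.12%


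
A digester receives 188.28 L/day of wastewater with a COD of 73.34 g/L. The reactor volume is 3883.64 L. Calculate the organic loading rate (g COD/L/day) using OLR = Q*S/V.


OLR = Q * S / V
= 188.28 * 73.34 / 3883.64
= 3.5555 g/L/day

3.5555 g/L/day


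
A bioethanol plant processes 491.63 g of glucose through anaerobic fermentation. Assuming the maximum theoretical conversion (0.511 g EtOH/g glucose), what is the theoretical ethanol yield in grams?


Theoretical ethanol yield: m_EtOH = 0.511 * m_glucose
m_EtOH = 0.511 * 491.63 = 251.2229 g

251.2229 g


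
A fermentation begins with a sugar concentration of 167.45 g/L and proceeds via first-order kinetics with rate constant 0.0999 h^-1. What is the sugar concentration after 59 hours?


S = S0 * exp(-k * t)
S = 167.45 * exp(-0.0999 * 59)
S = 0.4614 g/L

0.4614 g/L


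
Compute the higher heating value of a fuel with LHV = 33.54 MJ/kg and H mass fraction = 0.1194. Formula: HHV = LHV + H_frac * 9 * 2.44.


HHV = LHV + H_frac * 9 * 2.44
= 33.54 + 0.1194 * 9 * 2.44
= 36.1620 MJ/kg

36.1620 MJ/kg


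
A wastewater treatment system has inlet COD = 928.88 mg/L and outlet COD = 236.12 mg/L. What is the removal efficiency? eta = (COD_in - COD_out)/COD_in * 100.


eta = (COD_in - COD_out) / COD_in * 100
= (928.88 - 236.12) / 928.88 * 100
= 74.5801%

74.5801%


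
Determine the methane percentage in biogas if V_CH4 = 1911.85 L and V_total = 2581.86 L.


CH4% = V_CH4 / V_total * 100
= 1911.85 / 2581.86 * 100
= 74.0493%

74.0493%


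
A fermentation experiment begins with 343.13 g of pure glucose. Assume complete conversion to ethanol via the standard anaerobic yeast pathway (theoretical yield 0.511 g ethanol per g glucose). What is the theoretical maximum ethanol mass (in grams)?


Theoretical ethanol yield: m_EtOH = 0.511 * m_glucose
m_EtOH = 0.511 * 343.13 = 175.3394 g

175.3394 g


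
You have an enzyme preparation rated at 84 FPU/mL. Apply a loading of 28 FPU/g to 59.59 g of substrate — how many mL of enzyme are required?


V = dosage * m_sub / activity
V = 28 * 59.59 / 84
V = 19.8633 mL

19.8633 mL


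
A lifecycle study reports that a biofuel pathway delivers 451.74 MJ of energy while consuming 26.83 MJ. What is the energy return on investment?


EROI = E_out / E_in
= 451.74 / 26.83
= 16.8371

16.8371


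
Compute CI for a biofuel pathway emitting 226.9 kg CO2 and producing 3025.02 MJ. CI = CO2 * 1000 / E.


CI = CO2 * 1000 / E
= 226.9 * 1000 / 3025.02
= 75.0078 g CO2/MJ

75.0078 g CO2/MJ


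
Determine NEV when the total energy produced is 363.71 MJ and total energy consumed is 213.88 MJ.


NEV = E_out - E_in
= 363.71 - 213.88
= 149.8300 MJ

149.8300 MJ


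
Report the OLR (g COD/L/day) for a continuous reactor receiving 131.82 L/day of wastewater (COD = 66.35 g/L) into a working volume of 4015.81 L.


OLR = Q * S / V
= 131.82 * 66.35 / 4015.81
= 2.1780 g/L/day

2.1780 g/L/day


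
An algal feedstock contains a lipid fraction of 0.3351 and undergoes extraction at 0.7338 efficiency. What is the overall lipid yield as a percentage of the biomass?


Y = lipid_content * extraction_eff * 100
= 0.3351 * 0.7338 * 100
= 24.5896%

24.5896%


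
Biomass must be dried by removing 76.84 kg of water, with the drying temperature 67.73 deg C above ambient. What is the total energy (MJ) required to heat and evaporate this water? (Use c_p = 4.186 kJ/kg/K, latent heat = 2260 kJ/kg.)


E = m_water * (4.186 * dT + 2260) / 1000
= 76.84 * (4.186 * 67.73 + 2260) / 1000
= 195.4439 MJ

195.4439 MJ


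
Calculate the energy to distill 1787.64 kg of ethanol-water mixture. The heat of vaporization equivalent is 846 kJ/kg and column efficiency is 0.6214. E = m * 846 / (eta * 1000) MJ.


E = m * 846 / (eta * 1000)
= 1787.64 * 846 / (0.6214 * 1000)
= 2433.7680 MJ

2433.7680 MJ


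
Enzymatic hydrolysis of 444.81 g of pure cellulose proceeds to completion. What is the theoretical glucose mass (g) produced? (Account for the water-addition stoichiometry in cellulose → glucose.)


glucose = cellulose * 180/162
= 444.81 * 180/162
= 494.2333 g

494.2333 g


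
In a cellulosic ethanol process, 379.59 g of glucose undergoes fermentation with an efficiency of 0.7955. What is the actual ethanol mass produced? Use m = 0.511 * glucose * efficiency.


Actual ethanol: m = 0.511 * 379.59 * 0.7955
m = 154.3035 g

154.3035 g


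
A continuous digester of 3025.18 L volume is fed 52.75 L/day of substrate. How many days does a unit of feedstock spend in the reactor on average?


HRT = V / Q
= 3025.18 / 52.75
= 57.3494 days

57.3494 days


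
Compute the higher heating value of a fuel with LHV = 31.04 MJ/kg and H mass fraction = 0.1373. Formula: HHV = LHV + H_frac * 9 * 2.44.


HHV = LHV + H_frac * 9 * 2.44
= 31.04 + 0.1373 * 9 * 2.44
= 34.0551 MJ/kg

34.0551 MJ/kg


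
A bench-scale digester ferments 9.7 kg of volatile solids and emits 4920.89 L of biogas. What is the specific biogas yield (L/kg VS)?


Y = V / VS
= 4920.89 / 9.7
= 507.3082 L/kg VS

507.3082 L/kg VS


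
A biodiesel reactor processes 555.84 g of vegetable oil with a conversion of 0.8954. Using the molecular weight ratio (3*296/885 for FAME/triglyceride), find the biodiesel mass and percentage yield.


m_FAME = oil * conv * (3 * 296 / 885) = oil * conv * (888/885)
= 555.84 * 0.8954 * 888 / 885
= 499.3863 g
Y = m_FAME / oil * 100 = conv * (888/885) * 100
= 0.8954 * 888 / 885 * 100
= 89.84%

499.3863 g FAME; Y = 89.84%


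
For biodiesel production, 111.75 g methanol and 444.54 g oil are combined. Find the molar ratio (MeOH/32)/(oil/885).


Molar ratio = n_MeOH / n_oil = (MeOH/32) / (oil/885) = (MeOH * 885) / (32 * oil)
= (111.75 * 885) / (32 * 444.54)
= 6.9523

6.9523


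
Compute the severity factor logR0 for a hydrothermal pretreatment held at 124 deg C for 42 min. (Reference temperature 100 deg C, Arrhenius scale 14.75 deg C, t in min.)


logR0 = log10(t * exp((T - 100) / 14.75))
= log10(42 * exp((124 - 100) / 14.75))
= 2.3299

2.3299


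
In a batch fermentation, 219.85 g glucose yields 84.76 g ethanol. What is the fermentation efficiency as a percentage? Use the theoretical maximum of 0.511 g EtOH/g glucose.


Fermentation efficiency = (actual / (0.511 * glucose)) * 100
= (84.76 / (0.511 * 219.85)) * 100
= 75.4473%

75.4473%


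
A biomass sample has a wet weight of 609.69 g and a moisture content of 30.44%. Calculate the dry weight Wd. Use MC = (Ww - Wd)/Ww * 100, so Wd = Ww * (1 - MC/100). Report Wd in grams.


Wd = Ww * (1 - MC/100)
= 609.69 * (1 - 30.44/100)
= 424.1004 g

424.1004 g


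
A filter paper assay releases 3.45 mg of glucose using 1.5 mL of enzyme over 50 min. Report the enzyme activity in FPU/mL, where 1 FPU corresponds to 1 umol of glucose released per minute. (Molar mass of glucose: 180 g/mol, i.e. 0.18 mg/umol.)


Activity = glucose_mg / (0.18 mg/umol * V_mL * t_min)
= 3.45 / (0.18 * 1.5 * 50)
= 0.2556 FPU/mL

0.2556 FPU/mL


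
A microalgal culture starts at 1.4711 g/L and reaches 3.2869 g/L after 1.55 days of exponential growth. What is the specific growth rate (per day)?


mu = ln(X2/X1) / dt
= ln(3.2869/1.4711) / 1.55
= 0.5187 per day

0.5187 per day


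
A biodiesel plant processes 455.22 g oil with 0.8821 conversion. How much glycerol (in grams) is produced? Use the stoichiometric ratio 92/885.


glycerol = oil * conv * (92/885)
= 455.22 * 0.8821 * 92 / 885
= 41.7430 g

41.7430 g
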